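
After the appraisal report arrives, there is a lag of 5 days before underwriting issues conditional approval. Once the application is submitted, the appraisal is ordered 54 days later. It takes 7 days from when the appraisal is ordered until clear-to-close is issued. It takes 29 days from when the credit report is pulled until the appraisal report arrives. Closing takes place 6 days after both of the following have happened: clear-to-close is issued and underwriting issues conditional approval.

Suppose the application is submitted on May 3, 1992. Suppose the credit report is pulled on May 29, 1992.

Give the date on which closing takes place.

The application is submitted: May 3, 1992.
The appraisal is ordered: May 3, 1992 + 54 days = Jun 26, 1992.
Clear-to-close is issued: Jun 26, 1992 + 7 days = Jul 3, 1992.
The credit report is pulled: May 29, 1992.
The appraisal report arrives: May 29, 1992 + 29 days = Jun 27, 1992.
Underwriting issues conditional approval: Jun 27, 1992 + 5 days = Jul 2, 1992.
Both prerequisites met — clear-to-close is issued (Jul 3, 1992), underwriting issues conditional approval (Jul 2, 1992); the later is Jul 3, 1992.
Closing takes place: Jul 3, 1992 + 6 days = Jul 9, 1992.

July 9, 1992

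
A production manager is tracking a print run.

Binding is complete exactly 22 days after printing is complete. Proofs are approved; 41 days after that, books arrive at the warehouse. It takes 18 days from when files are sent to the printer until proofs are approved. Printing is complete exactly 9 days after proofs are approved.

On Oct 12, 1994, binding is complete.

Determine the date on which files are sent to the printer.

Aug 24, 1994

Binding is complete: Oct 12, 1994.
Printing is complete: Oct 12, 1994 − 22 days = Sep 20, 1994.
Proofs are approved: Sep 20, 1994 − 9 days = Sep 11, 1994.
Files are sent to the printer: Sep 11, 1994 − 18 days = Aug 24, 1994.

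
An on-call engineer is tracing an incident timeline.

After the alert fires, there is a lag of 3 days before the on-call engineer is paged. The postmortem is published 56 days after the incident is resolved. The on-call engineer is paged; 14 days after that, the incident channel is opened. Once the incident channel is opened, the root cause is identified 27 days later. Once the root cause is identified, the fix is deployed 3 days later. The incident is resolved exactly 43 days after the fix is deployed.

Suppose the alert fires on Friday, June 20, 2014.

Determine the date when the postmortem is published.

Thursday, November 13, 2014

The alert fires: Jun 20, 2014.
The on-call engineer is paged: Jun 20, 2014 + 3 days = Jun 23, 2014.
The incident channel is opened: Jun 23, 2014 + 14 days = Jul 7, 2014.
The root cause is identified: Jul 7, 2014 + 27 days = Aug 3, 2014.
The fix is deployed: Aug 3, 2014 + 3 days = Aug 6, 2014.
The incident is resolved: Aug 6, 2014 + 43 days = Sep 18, 2014.
The postmortem is published: Sep 18, 2014 + 56 days = Nov 13, 2014.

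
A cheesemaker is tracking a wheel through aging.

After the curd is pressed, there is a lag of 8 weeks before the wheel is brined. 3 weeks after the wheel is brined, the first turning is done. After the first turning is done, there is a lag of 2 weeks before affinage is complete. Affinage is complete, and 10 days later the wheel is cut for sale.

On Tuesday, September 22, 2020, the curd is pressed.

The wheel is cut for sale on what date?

The curd is pressed: Sep 22, 2020.
The wheel is brined: Sep 22, 2020 + 8 weeks = Nov 17, 2020.
The first turning is done: Nov 17, 2020 + 3 weeks = Dec 8, 2020.
Affinage is complete: Dec 8, 2020 + 2 weeks = Dec 22, 2020.
The wheel is cut for sale: Dec 22, 2020 + 10 days = Jan 1, 2021.

Friday, January 1, 2021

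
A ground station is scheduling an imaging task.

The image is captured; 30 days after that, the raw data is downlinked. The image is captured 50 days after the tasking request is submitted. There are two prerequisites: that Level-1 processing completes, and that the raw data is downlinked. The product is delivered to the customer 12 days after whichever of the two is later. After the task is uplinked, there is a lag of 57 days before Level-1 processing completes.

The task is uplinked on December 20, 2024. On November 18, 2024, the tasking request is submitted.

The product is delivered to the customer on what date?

February 27, 2025

The task is uplinked: Dec 20, 2024.
Level-1 processing completes: Dec 20, 2024 + 57 days = Feb 15, 2025.
The tasking request is submitted: Nov 18, 2024.
The image is captured: Nov 18, 2024 + 50 days = Jan 7, 2025.
The raw data is downlinked: Jan 7, 2025 + 30 days = Feb 6, 2025.
Both prerequisites met — Level-1 processing completes (Feb 15, 2025), the raw data is downlinked (Feb 6, 2025); the later is Feb 15, 2025.
The product is delivered to the customer: Feb 15, 2025 + 12 days = Feb 27, 2025.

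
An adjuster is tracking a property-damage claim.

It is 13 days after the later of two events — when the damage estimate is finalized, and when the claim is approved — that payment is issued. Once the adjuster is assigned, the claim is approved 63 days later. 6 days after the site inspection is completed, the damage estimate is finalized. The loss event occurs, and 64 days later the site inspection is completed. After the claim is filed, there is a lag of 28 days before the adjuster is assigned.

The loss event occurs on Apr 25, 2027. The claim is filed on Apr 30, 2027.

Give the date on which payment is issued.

Aug 12, 2027

The loss event occurs: Apr 25, 2027.
The site inspection is completed: Apr 25, 2027 + 64 days = Jun 28, 2027.
The damage estimate is finalized: Jun 28, 2027 + 6 days = Jul 4, 2027.
The claim is filed: Apr 30, 2027.
The adjuster is assigned: Apr 30, 2027 + 28 days = May 28, 2027.
The claim is approved: May 28, 2027 + 63 days = Jul 30, 2027.
Both prerequisites met — the damage estimate is finalized (Jul 4, 2027), the claim is approved (Jul 30, 2027); the later is Jul 30, 2027.
Payment is issued: Jul 30, 2027 + 13 days = Aug 12, 2027.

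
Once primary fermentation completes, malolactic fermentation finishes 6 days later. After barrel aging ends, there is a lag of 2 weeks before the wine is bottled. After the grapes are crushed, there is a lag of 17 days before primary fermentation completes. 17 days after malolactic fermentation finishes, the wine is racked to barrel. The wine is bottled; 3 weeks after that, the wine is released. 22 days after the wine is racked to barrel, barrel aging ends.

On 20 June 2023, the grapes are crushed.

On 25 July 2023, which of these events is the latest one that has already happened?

Malolactic fermentation finishes

The grapes are crushed: Jun 20, 2023.
Primary fermentation completes: Jun 20, 2023 + 17 days = Jul 7, 2023.
Malolactic fermentation finishes: Jul 7, 2023 + 6 days = Jul 13, 2023.
The wine is racked to barrel: Jul 13, 2023 + 17 days = Jul 30, 2023.
Barrel aging ends: Jul 30, 2023 + 22 days = Aug 21, 2023.
The wine is bottled: Aug 21, 2023 + 2 weeks = Sep 4, 2023.
The wine is released: Sep 4, 2023 + 3 weeks = Sep 25, 2023.
Jul 25, 2023 falls between when malolactic fermentation finishes (Jul 13, 2023) and when the wine is racked to barrel (Jul 30, 2023).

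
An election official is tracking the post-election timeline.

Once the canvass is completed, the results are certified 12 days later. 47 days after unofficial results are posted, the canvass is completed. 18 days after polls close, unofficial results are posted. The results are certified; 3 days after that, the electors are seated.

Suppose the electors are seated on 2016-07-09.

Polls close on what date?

The electors are seated: Jul 9, 2016.
The results are certified: Jul 9, 2016 − 3 days = Jul 6, 2016.
The canvass is completed: Jul 6, 2016 − 12 days = Jun 24, 2016.
Unofficial results are posted: Jun 24, 2016 − 47 days = May 8, 2016.
Polls close: May 8, 2016 − 18 days = Apr 20, 2016.

2016-04-20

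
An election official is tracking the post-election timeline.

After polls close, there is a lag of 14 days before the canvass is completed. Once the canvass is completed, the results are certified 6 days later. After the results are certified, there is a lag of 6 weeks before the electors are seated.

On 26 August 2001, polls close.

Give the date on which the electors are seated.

27 October 2001

Polls close: Aug 26, 2001.
The canvass is completed: Aug 26, 2001 + 14 days = Sep 9, 2001.
The results are certified: Sep 9, 2001 + 6 days = Sep 15, 2001.
The electors are seated: Sep 15, 2001 + 6 weeks = Oct 27, 2001.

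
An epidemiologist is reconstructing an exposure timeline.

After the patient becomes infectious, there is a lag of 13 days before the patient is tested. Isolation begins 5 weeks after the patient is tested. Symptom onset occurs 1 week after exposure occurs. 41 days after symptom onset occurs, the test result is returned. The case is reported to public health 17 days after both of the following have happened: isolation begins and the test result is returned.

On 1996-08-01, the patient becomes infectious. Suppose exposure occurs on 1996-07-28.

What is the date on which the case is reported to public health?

1996-10-05

The patient becomes infectious: Aug 1, 1996.
The patient is tested: Aug 1, 1996 + 13 days = Aug 14, 1996.
Isolation begins: Aug 14, 1996 + 5 weeks = Sep 18, 1996.
Exposure occurs: Jul 28, 1996.
Symptom onset occurs: Jul 28, 1996 + 1 week = Aug 4, 1996.
The test result is returned: Aug 4, 1996 + 41 days = Sep 14, 1996.
Both prerequisites met — isolation begins (Sep 18, 1996), the test result is returned (Sep 14, 1996); the later is Sep 18, 1996.
The case is reported to public health: Sep 18, 1996 + 17 days = Oct 5, 1996.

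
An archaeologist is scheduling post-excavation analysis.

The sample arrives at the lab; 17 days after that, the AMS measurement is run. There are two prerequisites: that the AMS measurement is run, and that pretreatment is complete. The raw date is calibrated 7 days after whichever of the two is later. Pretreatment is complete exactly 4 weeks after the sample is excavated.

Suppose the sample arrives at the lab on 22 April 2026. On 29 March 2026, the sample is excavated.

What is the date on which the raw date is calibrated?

16 May 2026

The sample arrives at the lab: Apr 22, 2026.
The AMS measurement is run: Apr 22, 2026 + 17 days = May 9, 2026.
The sample is excavated: Mar 29, 2026.
Pretreatment is complete: Mar 29, 2026 + 4 weeks = Apr 26, 2026.
Both prerequisites met — the AMS measurement is run (May 9, 2026), pretreatment is complete (Apr 26, 2026); the later is May 9, 2026.
The raw date is calibrated: May 9, 2026 + 7 days = May 16, 2026.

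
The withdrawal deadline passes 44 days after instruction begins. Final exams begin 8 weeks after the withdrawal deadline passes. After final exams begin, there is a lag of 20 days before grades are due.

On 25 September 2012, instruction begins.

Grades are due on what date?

Instruction begins: Sep 25, 2012.
The withdrawal deadline passes: Sep 25, 2012 + 44 days = Nov 8, 2012.
Final exams begin: Nov 8, 2012 + 8 weeks = Jan 3, 2013.
Grades are due: Jan 3, 2013 + 20 days = Jan 23, 2013.

23 January 2013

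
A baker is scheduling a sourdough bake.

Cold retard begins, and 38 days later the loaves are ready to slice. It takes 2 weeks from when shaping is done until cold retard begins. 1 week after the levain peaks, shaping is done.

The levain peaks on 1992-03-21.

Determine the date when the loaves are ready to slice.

1992-05-19

The levain peaks: Mar 21, 1992.
Shaping is done: Mar 21, 1992 + 1 week = Mar 28, 1992.
Cold retard begins: Mar 28, 1992 + 2 weeks = Apr 11, 1992.
The loaves are ready to slice: Apr 11, 1992 + 38 days = May 19, 1992.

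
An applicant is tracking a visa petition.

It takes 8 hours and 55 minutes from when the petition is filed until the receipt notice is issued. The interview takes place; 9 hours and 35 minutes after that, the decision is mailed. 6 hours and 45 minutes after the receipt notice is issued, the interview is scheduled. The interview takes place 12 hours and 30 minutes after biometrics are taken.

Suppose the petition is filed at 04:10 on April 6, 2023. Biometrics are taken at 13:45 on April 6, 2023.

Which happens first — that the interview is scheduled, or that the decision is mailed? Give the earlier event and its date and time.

The interview is scheduled — 19:50 on April 6, 2023

The petition is filed: 04:10 Apr 6, 2023.
The receipt notice is issued: 04:10 Apr 6, 2023 + 8h55m = 13:05 Apr 6, 2023.
The interview is scheduled: 13:05 Apr 6, 2023 + 6h45m = 19:50 Apr 6, 2023.
Biometrics are taken: 13:45 Apr 6, 2023.
The interview takes place: 13:45 Apr 6, 2023 + 12h30m = 02:15 Apr 7, 2023.
The decision is mailed: 02:15 Apr 7, 2023 + 9h35m = 11:50 Apr 7, 2023.
Comparing: the interview is scheduled at 19:50 Apr 6, 2023 vs the decision is mailed at 11:50 Apr 7, 2023. Earlier: the interview is scheduled.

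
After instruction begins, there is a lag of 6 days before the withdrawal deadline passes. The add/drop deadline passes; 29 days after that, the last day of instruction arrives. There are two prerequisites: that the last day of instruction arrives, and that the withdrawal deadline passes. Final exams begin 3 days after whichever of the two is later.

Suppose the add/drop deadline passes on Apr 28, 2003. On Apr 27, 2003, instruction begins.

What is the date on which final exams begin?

May 30, 2003

The add/drop deadline passes: Apr 28, 2003.
The last day of instruction arrives: Apr 28, 2003 + 29 days = May 27, 2003.
Instruction begins: Apr 27, 2003.
The withdrawal deadline passes: Apr 27, 2003 + 6 days = May 3, 2003.
Both prerequisites met — the last day of instruction arrives (May 27, 2003), the withdrawal deadline passes (May 3, 2003); the later is May 27, 2003.
Final exams begin: May 27, 2003 + 3 days = May 30, 2003.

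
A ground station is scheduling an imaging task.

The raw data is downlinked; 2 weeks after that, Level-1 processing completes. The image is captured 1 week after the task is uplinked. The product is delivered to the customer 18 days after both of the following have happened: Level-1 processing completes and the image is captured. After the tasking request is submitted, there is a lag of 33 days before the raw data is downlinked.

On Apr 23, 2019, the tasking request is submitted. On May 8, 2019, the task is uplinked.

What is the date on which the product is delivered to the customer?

Jun 27, 2019

The tasking request is submitted: Apr 23, 2019.
The raw data is downlinked: Apr 23, 2019 + 33 days = May 26, 2019.
Level-1 processing completes: May 26, 2019 + 2 weeks = Jun 9, 2019.
The task is uplinked: May 8, 2019.
The image is captured: May 8, 2019 + 1 week = May 15, 2019.
Both prerequisites met — Level-1 processing completes (Jun 9, 2019), the image is captured (May 15, 2019); the later is Jun 9, 2019.
The product is delivered to the customer: Jun 9, 2019 + 18 days = Jun 27, 2019.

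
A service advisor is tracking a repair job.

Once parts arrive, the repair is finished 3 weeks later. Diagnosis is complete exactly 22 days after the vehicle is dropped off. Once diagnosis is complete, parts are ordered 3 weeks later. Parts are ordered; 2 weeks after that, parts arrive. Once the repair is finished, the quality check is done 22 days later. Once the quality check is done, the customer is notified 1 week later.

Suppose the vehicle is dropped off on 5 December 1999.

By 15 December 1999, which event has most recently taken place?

The vehicle is dropped off

The vehicle is dropped off: Dec 5, 1999.
Diagnosis is complete: Dec 5, 1999 + 22 days = Dec 27, 1999.
Parts are ordered: Dec 27, 1999 + 3 weeks = Jan 17, 2000.
Parts arrive: Jan 17, 2000 + 2 weeks = Jan 31, 2000.
The repair is finished: Jan 31, 2000 + 3 weeks = Feb 21, 2000.
The quality check is done: Feb 21, 2000 + 22 days = Mar 14, 2000.
The customer is notified: Mar 14, 2000 + 1 week = Mar 21, 2000.
Dec 15, 1999 falls between when the vehicle is dropped off (Dec 5, 1999) and when diagnosis is complete (Dec 27, 1999).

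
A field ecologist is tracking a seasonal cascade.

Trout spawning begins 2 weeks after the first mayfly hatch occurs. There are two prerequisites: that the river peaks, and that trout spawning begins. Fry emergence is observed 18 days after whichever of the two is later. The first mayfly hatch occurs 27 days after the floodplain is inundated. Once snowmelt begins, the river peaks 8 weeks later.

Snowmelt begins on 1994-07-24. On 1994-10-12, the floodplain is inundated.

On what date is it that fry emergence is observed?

Snowmelt begins: Jul 24, 1994.
The river peaks: Jul 24, 1994 + 8 weeks = Sep 18, 1994.
The floodplain is inundated: Oct 12, 1994.
The first mayfly hatch occurs: Oct 12, 1994 + 27 days = Nov 8, 1994.
Trout spawning begins: Nov 8, 1994 + 2 weeks = Nov 22, 1994.
Both prerequisites met — the river peaks (Sep 18, 1994), trout spawning begins (Nov 22, 1994); the later is Nov 22, 1994.
Fry emergence is observed: Nov 22, 1994 + 18 days = Dec 10, 1994.

1994-12-10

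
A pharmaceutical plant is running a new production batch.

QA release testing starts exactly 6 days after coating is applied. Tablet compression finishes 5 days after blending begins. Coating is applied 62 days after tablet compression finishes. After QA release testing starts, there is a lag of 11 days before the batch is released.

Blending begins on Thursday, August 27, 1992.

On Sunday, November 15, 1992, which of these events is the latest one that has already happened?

QA release testing starts

Blending begins: Aug 27, 1992.
Tablet compression finishes: Aug 27, 1992 + 5 days = Sep 1, 1992.
Coating is applied: Sep 1, 1992 + 62 days = Nov 2, 1992.
QA release testing starts: Nov 2, 1992 + 6 days = Nov 8, 1992.
The batch is released: Nov 8, 1992 + 11 days = Nov 19, 1992.
Nov 15, 1992 falls between when QA release testing starts (Nov 8, 1992) and when the batch is released (Nov 19, 1992).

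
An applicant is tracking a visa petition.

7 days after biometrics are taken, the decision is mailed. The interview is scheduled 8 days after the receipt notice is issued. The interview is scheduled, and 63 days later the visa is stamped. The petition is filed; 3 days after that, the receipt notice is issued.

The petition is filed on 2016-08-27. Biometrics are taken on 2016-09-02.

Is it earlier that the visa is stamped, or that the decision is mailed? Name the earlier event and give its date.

The decision is mailed — 2016-09-09

The petition is filed: Aug 27, 2016.
The receipt notice is issued: Aug 27, 2016 + 3 days = Aug 30, 2016.
The interview is scheduled: Aug 30, 2016 + 8 days = Sep 7, 2016.
The visa is stamped: Sep 7, 2016 + 63 days = Nov 9, 2016.
Biometrics are taken: Sep 2, 2016.
The decision is mailed: Sep 2, 2016 + 7 days = Sep 9, 2016.
Comparing: the visa is stamped on Nov 9, 2016 vs the decision is mailed on Sep 9, 2016. Earlier: the decision is mailed.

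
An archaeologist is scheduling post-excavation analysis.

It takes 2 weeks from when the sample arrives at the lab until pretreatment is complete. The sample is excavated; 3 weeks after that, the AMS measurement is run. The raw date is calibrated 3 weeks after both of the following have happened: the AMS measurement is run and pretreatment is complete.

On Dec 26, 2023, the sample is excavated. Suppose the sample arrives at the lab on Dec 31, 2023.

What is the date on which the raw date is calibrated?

The sample is excavated: Dec 26, 2023.
The AMS measurement is run: Dec 26, 2023 + 3 weeks = Jan 16, 2024.
The sample arrives at the lab: Dec 31, 2023.
Pretreatment is complete: Dec 31, 2023 + 2 weeks = Jan 14, 2024.
Both prerequisites met — the AMS measurement is run (Jan 16, 2024), pretreatment is complete (Jan 14, 2024); the later is Jan 16, 2024.
The raw date is calibrated: Jan 16, 2024 + 3 weeks = Feb 6, 2024.

Feb 6, 2024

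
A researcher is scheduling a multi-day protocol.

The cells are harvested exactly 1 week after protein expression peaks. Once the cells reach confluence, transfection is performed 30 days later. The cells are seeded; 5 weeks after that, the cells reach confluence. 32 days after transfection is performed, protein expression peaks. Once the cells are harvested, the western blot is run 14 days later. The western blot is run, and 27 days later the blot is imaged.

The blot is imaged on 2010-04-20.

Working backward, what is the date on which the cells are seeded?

The blot is imaged: Apr 20, 2010.
The western blot is run: Apr 20, 2010 − 27 days = Mar 24, 2010.
The cells are harvested: Mar 24, 2010 − 14 days = Mar 10, 2010.
Protein expression peaks: Mar 10, 2010 − 1 week = Mar 3, 2010.
Transfection is performed: Mar 3, 2010 − 32 days = Jan 30, 2010.
The cells reach confluence: Jan 30, 2010 − 30 days = Dec 31, 2009.
The cells are seeded: Dec 31, 2009 − 5 weeks = Nov 26, 2009.

2009-11-26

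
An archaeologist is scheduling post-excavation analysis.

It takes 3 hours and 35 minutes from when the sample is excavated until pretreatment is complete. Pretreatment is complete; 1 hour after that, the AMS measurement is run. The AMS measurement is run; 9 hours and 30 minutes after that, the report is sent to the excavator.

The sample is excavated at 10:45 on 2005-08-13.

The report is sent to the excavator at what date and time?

00:50 on 2005-08-14

The sample is excavated: 10:45 Aug 13, 2005.
Pretreatment is complete: 10:45 Aug 13, 2005 + 3h35m = 14:20 Aug 13, 2005.
The AMS measurement is run: 14:20 Aug 13, 2005 + 1h = 15:20 Aug 13, 2005.
The report is sent to the excavator: 15:20 Aug 13, 2005 + 9h30m = 00:50 Aug 14, 2005.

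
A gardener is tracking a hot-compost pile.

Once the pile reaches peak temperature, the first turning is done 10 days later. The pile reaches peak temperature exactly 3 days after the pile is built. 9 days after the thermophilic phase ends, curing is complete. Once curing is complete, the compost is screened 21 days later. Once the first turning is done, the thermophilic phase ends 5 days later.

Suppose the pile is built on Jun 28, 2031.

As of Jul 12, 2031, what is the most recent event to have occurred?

The first turning is done

The pile is built: Jun 28, 2031.
The pile reaches peak temperature: Jun 28, 2031 + 3 days = Jul 1, 2031.
The first turning is done: Jul 1, 2031 + 10 days = Jul 11, 2031.
The thermophilic phase ends: Jul 11, 2031 + 5 days = Jul 16, 2031.
Curing is complete: Jul 16, 2031 + 9 days = Jul 25, 2031.
The compost is screened: Jul 25, 2031 + 21 days = Aug 15, 2031.
Jul 12, 2031 falls between when the first turning is done (Jul 11, 2031) and when the thermophilic phase ends (Jul 16, 2031).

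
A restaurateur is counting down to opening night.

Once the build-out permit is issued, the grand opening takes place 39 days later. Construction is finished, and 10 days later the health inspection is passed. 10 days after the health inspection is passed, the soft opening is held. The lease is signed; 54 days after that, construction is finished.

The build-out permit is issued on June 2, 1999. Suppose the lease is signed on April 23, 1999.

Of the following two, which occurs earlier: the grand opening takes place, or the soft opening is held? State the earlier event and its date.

The soft opening is held — July 6, 1999

The build-out permit is issued: Jun 2, 1999.
The grand opening takes place: Jun 2, 1999 + 39 days = Jul 11, 1999.
The lease is signed: Apr 23, 1999.
Construction is finished: Apr 23, 1999 + 54 days = Jun 16, 1999.
The health inspection is passed: Jun 16, 1999 + 10 days = Jun 26, 1999.
The soft opening is held: Jun 26, 1999 + 10 days = Jul 6, 1999.
Comparing: the grand opening takes place on Jul 11, 1999 vs the soft opening is held on Jul 6, 1999. Earlier: the soft opening is held.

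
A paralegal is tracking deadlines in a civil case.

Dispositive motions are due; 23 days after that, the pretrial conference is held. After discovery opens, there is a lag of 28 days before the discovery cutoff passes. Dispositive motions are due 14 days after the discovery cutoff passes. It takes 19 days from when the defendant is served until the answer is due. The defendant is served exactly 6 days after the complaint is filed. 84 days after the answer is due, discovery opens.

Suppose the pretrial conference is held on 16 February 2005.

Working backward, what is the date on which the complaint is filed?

The pretrial conference is held: Feb 16, 2005.
Dispositive motions are due: Feb 16, 2005 − 23 days = Jan 24, 2005.
The discovery cutoff passes: Jan 24, 2005 − 14 days = Jan 10, 2005.
Discovery opens: Jan 10, 2005 − 28 days = Dec 13, 2004.
The answer is due: Dec 13, 2004 − 84 days = Sep 20, 2004.
The defendant is served: Sep 20, 2004 − 19 days = Sep 1, 2004.
The complaint is filed: Sep 1, 2004 − 6 days = Aug 26, 2004.

26 August 2004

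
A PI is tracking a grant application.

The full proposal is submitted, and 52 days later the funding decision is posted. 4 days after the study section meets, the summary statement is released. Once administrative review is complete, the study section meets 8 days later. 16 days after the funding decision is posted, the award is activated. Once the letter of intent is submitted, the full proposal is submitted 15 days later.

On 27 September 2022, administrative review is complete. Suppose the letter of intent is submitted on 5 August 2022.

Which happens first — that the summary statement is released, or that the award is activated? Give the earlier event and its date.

Administrative review is complete: Sep 27, 2022.
The study section meets: Sep 27, 2022 + 8 days = Oct 5, 2022.
The summary statement is released: Oct 5, 2022 + 4 days = Oct 9, 2022.
The letter of intent is submitted: Aug 5, 2022.
The full proposal is submitted: Aug 5, 2022 + 15 days = Aug 20, 2022.
The funding decision is posted: Aug 20, 2022 + 52 days = Oct 11, 2022.
The award is activated: Oct 11, 2022 + 16 days = Oct 27, 2022.
Comparing: the summary statement is released on Oct 9, 2022 vs the award is activated on Oct 27, 2022. Earlier: the summary statement is released.

The summary statement is released — 9 October 2022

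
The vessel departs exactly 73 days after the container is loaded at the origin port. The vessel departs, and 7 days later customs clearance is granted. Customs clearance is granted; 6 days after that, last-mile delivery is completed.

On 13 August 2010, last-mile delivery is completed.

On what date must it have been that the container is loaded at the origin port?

19 May 2010

Last-mile delivery is completed: Aug 13, 2010.
Customs clearance is granted: Aug 13, 2010 − 6 days = Aug 7, 2010.
The vessel departs: Aug 7, 2010 − 7 days = Jul 31, 2010.
The container is loaded at the origin port: Jul 31, 2010 − 73 days = May 19, 2010.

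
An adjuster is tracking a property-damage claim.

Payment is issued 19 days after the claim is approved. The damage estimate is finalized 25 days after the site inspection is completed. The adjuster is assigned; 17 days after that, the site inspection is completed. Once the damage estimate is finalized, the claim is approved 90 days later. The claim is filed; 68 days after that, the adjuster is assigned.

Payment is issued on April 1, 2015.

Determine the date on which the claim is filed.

August 25, 2014

Payment is issued: Apr 1, 2015.
The claim is approved: Apr 1, 2015 − 19 days = Mar 13, 2015.
The damage estimate is finalized: Mar 13, 2015 − 90 days = Dec 13, 2014.
The site inspection is completed: Dec 13, 2014 − 25 days = Nov 18, 2014.
The adjuster is assigned: Nov 18, 2014 − 17 days = Nov 1, 2014.
The claim is filed: Nov 1, 2014 − 68 days = Aug 25, 2014.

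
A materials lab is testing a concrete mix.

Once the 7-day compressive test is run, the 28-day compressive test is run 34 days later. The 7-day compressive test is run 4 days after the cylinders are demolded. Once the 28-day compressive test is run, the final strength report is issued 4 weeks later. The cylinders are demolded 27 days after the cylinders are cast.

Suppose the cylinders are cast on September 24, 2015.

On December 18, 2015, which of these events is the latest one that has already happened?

The 28-day compressive test is run

The cylinders are cast: Sep 24, 2015.
The cylinders are demolded: Sep 24, 2015 + 27 days = Oct 21, 2015.
The 7-day compressive test is run: Oct 21, 2015 + 4 days = Oct 25, 2015.
The 28-day compressive test is run: Oct 25, 2015 + 34 days = Nov 28, 2015.
The final strength report is issued: Nov 28, 2015 + 4 weeks = Dec 26, 2015.
Dec 18, 2015 falls between when the 28-day compressive test is run (Nov 28, 2015) and when the final strength report is issued (Dec 26, 2015).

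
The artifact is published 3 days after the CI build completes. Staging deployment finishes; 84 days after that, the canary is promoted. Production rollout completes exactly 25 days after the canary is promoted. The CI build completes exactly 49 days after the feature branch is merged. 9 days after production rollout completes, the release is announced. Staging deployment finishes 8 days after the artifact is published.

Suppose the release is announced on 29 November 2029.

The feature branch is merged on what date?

The release is announced: Nov 29, 2029.
Production rollout completes: Nov 29, 2029 − 9 days = Nov 20, 2029.
The canary is promoted: Nov 20, 2029 − 25 days = Oct 26, 2029.
Staging deployment finishes: Oct 26, 2029 − 84 days = Aug 3, 2029.
The artifact is published: Aug 3, 2029 − 8 days = Jul 26, 2029.
The CI build completes: Jul 26, 2029 − 3 days = Jul 23, 2029.
The feature branch is merged: Jul 23, 2029 − 49 days = Jun 4, 2029.

4 June 2029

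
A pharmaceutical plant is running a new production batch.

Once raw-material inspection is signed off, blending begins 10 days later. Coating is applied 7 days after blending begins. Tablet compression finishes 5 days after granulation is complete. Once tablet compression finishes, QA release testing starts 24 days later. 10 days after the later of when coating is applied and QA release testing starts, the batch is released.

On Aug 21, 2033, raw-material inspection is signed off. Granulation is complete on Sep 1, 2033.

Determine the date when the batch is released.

Raw-material inspection is signed off: Aug 21, 2033.
Blending begins: Aug 21, 2033 + 10 days = Aug 31, 2033.
Coating is applied: Aug 31, 2033 + 7 days = Sep 7, 2033.
Granulation is complete: Sep 1, 2033.
Tablet compression finishes: Sep 1, 2033 + 5 days = Sep 6, 2033.
QA release testing starts: Sep 6, 2033 + 24 days = Sep 30, 2033.
Both prerequisites met — coating is applied (Sep 7, 2033), QA release testing starts (Sep 30, 2033); the later is Sep 30, 2033.
The batch is released: Sep 30, 2033 + 10 days = Oct 10, 2033.

Oct 10, 2033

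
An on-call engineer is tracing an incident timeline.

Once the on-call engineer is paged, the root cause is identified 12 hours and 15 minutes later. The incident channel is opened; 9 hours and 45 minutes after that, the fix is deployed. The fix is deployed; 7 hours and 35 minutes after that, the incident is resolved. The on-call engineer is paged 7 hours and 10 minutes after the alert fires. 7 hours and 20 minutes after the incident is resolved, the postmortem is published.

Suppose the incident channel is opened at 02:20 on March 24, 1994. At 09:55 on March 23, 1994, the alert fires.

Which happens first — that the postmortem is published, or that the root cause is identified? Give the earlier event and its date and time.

The root cause is identified — 05:20 on March 24, 1994

The incident channel is opened: 02:20 Mar 24, 1994.
The fix is deployed: 02:20 Mar 24, 1994 + 9h45m = 12:05 Mar 24, 1994.
The incident is resolved: 12:05 Mar 24, 1994 + 7h35m = 19:40 Mar 24, 1994.
The postmortem is published: 19:40 Mar 24, 1994 + 7h20m = 03:00 Mar 25, 1994.
The alert fires: 09:55 Mar 23, 1994.
The on-call engineer is paged: 09:55 Mar 23, 1994 + 7h10m = 17:05 Mar 23, 1994.
The root cause is identified: 17:05 Mar 23, 1994 + 12h15m = 05:20 Mar 24, 1994.
Comparing: the postmortem is published at 03:00 Mar 25, 1994 vs the root cause is identified at 05:20 Mar 24, 1994. Earlier: the root cause is identified.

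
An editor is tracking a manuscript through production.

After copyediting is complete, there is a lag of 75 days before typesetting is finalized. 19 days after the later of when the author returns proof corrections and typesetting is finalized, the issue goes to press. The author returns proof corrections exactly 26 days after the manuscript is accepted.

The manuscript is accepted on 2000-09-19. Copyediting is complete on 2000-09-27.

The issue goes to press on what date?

2000-12-30

The manuscript is accepted: Sep 19, 2000.
The author returns proof corrections: Sep 19, 2000 + 26 days = Oct 15, 2000.
Copyediting is complete: Sep 27, 2000.
Typesetting is finalized: Sep 27, 2000 + 75 days = Dec 11, 2000.
Both prerequisites met — the author returns proof corrections (Oct 15, 2000), typesetting is finalized (Dec 11, 2000); the later is Dec 11, 2000.
The issue goes to press: Dec 11, 2000 + 19 days = Dec 30, 2000.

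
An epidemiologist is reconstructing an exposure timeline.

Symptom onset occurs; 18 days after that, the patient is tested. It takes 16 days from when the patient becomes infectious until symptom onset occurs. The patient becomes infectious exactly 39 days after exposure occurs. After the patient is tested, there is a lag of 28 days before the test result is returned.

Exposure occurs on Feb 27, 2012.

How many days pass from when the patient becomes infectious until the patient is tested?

34 days

Causal path: the patient becomes infectious → symptom onset occurs → the patient is tested.
Total delay along the path: 16 + 18 = 34 days.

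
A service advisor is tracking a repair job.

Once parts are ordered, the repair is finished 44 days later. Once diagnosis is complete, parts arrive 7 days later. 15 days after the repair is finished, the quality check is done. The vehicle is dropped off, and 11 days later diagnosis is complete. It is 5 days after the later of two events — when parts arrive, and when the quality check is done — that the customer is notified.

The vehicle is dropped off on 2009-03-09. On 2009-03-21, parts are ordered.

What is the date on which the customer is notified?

The vehicle is dropped off: Mar 9, 2009.
Diagnosis is complete: Mar 9, 2009 + 11 days = Mar 20, 2009.
Parts arrive: Mar 20, 2009 + 7 days = Mar 27, 2009.
Parts are ordered: Mar 21, 2009.
The repair is finished: Mar 21, 2009 + 44 days = May 4, 2009.
The quality check is done: May 4, 2009 + 15 days = May 19, 2009.
Both prerequisites met — parts arrive (Mar 27, 2009), the quality check is done (May 19, 2009); the later is May 19, 2009.
The customer is notified: May 19, 2009 + 5 days = May 24, 2009.

2009-05-24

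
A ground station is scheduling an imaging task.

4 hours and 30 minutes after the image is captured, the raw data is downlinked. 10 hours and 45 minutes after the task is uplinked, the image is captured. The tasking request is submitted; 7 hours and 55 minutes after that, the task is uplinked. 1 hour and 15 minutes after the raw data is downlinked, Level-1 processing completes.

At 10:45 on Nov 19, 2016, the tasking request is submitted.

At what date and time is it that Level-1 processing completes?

11:10 on Nov 20, 2016

The tasking request is submitted: 10:45 Nov 19, 2016.
The task is uplinked: 10:45 Nov 19, 2016 + 7h55m = 18:40 Nov 19, 2016.
The image is captured: 18:40 Nov 19, 2016 + 10h45m = 05:25 Nov 20, 2016.
The raw data is downlinked: 05:25 Nov 20, 2016 + 4h30m = 09:55 Nov 20, 2016.
Level-1 processing completes: 09:55 Nov 20, 2016 + 1h15m = 11:10 Nov 20, 2016.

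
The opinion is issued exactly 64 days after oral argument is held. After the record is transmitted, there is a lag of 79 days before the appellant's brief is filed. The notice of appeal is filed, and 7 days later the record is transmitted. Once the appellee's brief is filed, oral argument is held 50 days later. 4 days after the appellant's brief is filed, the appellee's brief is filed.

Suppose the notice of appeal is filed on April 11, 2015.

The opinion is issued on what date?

The notice of appeal is filed: Apr 11, 2015.
The record is transmitted: Apr 11, 2015 + 7 days = Apr 18, 2015.
The appellant's brief is filed: Apr 18, 2015 + 79 days = Jul 6, 2015.
The appellee's brief is filed: Jul 6, 2015 + 4 days = Jul 10, 2015.
Oral argument is held: Jul 10, 2015 + 50 days = Aug 29, 2015.
The opinion is issued: Aug 29, 2015 + 64 days = Nov 1, 2015.

November 1, 2015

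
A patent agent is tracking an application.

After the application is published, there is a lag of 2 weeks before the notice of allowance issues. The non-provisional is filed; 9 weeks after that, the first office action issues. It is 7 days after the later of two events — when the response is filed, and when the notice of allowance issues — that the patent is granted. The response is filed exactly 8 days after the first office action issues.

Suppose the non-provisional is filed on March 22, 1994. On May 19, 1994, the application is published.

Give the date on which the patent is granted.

The non-provisional is filed: Mar 22, 1994.
The first office action issues: Mar 22, 1994 + 9 weeks = May 24, 1994.
The response is filed: May 24, 1994 + 8 days = Jun 1, 1994.
The application is published: May 19, 1994.
The notice of allowance issues: May 19, 1994 + 2 weeks = Jun 2, 1994.
Both prerequisites met — the response is filed (Jun 1, 1994), the notice of allowance issues (Jun 2, 1994); the later is Jun 2, 1994.
The patent is granted: Jun 2, 1994 + 7 days = Jun 9, 1994.

June 9, 1994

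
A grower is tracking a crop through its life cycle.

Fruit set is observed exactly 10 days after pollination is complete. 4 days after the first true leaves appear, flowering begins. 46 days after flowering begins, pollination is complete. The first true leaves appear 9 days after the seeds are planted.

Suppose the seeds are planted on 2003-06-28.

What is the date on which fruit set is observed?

The seeds are planted: Jun 28, 2003.
The first true leaves appear: Jun 28, 2003 + 9 days = Jul 7, 2003.
Flowering begins: Jul 7, 2003 + 4 days = Jul 11, 2003.
Pollination is complete: Jul 11, 2003 + 46 days = Aug 26, 2003.
Fruit set is observed: Aug 26, 2003 + 10 days = Sep 5, 2003.

2003-09-05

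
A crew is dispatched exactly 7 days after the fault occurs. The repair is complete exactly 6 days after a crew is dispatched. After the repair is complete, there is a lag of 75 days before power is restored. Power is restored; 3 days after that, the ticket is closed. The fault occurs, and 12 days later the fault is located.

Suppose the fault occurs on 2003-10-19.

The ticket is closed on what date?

2004-01-18

The fault occurs: Oct 19, 2003.
A crew is dispatched: Oct 19, 2003 + 7 days = Oct 26, 2003.
The repair is complete: Oct 26, 2003 + 6 days = Nov 1, 2003.
Power is restored: Nov 1, 2003 + 75 days = Jan 15, 2004.
The ticket is closed: Jan 15, 2004 + 3 days = Jan 18, 2004.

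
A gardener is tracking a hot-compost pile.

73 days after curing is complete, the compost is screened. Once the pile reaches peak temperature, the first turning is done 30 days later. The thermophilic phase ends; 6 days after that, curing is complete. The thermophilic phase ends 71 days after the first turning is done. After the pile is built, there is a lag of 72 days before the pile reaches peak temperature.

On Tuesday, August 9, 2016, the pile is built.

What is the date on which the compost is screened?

The pile is built: Aug 9, 2016.
The pile reaches peak temperature: Aug 9, 2016 + 72 days = Oct 20, 2016.
The first turning is done: Oct 20, 2016 + 30 days = Nov 19, 2016.
The thermophilic phase ends: Nov 19, 2016 + 71 days = Jan 29, 2017.
Curing is complete: Jan 29, 2017 + 6 days = Feb 4, 2017.
The compost is screened: Feb 4, 2017 + 73 days = Apr 18, 2017.

Tuesday, April 18, 2017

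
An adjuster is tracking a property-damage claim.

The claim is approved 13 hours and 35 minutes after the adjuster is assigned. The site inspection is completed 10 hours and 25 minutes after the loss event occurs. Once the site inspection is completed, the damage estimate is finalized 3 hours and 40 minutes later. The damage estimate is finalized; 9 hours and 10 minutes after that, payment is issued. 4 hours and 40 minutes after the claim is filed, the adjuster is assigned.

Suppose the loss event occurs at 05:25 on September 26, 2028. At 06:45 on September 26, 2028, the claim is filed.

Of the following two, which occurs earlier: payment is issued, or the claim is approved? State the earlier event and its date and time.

The claim is approved — 01:00 on September 27, 2028

The loss event occurs: 05:25 Sep 26, 2028.
The site inspection is completed: 05:25 Sep 26, 2028 + 10h25m = 15:50 Sep 26, 2028.
The damage estimate is finalized: 15:50 Sep 26, 2028 + 3h40m = 19:30 Sep 26, 2028.
Payment is issued: 19:30 Sep 26, 2028 + 9h10m = 04:40 Sep 27, 2028.
The claim is filed: 06:45 Sep 26, 2028.
The adjuster is assigned: 06:45 Sep 26, 2028 + 4h40m = 11:25 Sep 26, 2028.
The claim is approved: 11:25 Sep 26, 2028 + 13h35m = 01:00 Sep 27, 2028.
Comparing: payment is issued at 04:40 Sep 27, 2028 vs the claim is approved at 01:00 Sep 27, 2028. Earlier: the claim is approved.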